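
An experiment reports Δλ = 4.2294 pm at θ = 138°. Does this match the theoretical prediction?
Yes, consistent

Calculate the expected shift for θ = 138°:

Δλ_expected = λ_C(1 - cos(138°))
Δλ_expected = 2.4263 × (1 - cos(138°))
Δλ_expected = 2.4263 × 1.7431
Δλ_expected = 4.2294 pm

Given shift: 4.2294 pm
Expected shift: 4.2294 pm
Difference: 0.0000 pm

The values match. This is consistent with Compton scattering at the stated angle.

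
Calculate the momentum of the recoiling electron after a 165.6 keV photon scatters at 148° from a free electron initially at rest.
1.3858e-22 kg·m/s

The electron is initially at rest, so by conservation of momentum:
p⃗_e = p⃗₀ − p⃗'  (incident photon momentum minus scattered photon momentum)

Photon momentum magnitudes (p = h/λ = E/c):
λ₀ = hc/E₀ = 7.4870 pm → p₀ = h/λ₀ = 8.8501e-23 kg·m/s
Δλ = λ_C(1 − cos 148°) = 4.4839 pm
λ' = 11.9709 pm → p' = h/λ' = 5.5351e-23 kg·m/s

The scattered photon makes angle θ = 148° with the incident direction, so by the law of cosines:
|p⃗_e|² = p₀² + p'² − 2p₀p'cos θ
|p⃗_e|² = (8.8501e-23)² + (5.5351e-23)² − 2·8.8501e-23·5.5351e-23·cos(148°)
|p⃗_e| = 1.3858e-22 kg·m/s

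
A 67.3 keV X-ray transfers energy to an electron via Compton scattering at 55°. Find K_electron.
3.5787 keV

By energy conservation: K_e = E_initial - E_final

First find the scattered photon energy:
Initial wavelength: λ = hc/E = 18.4226 pm
Compton shift: Δλ = λ_C(1 - cos(55°)) = 1.0346 pm
Final wavelength: λ' = 18.4226 + 1.0346 = 19.4573 pm
Final photon energy: E' = hc/λ' = 63.7213 keV

Electron kinetic energy:
K_e = E - E' = 67.3000 - 63.7213 = 3.5787 keV

(Intermediate values are shown rounded; full precision is carried through to the final answer.)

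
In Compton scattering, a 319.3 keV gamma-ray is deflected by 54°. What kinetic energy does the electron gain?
65.3985 keV

By energy conservation: K_e = E_initial - E_final

First find the scattered photon energy:
Initial wavelength: λ = hc/E = 3.8830 pm
Compton shift: Δλ = λ_C(1 - cos(54°)) = 1.0002 pm
Final wavelength: λ' = 3.8830 + 1.0002 = 4.8832 pm
Final photon energy: E' = hc/λ' = 253.9015 keV

Electron kinetic energy:
K_e = E - E' = 319.3000 - 253.9015 = 65.3985 keV

(Intermediate values are shown rounded; full precision is carried through to the final answer.)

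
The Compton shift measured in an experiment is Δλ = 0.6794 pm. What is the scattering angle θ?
43.95°

From the Compton formula Δλ = λ_C(1 - cos θ), we can solve for θ:

cos θ = 1 - Δλ/λ_C

Given:
- Δλ = 0.6794 pm
- λ_C = h/(m_e·c) ≈ 2.42631024 pm

cos θ = 1 - 0.6794/2.42631024
cos θ = 1 - 0.280014
cos θ = 0.719986

θ = arccos(0.719986)
θ = 43.95°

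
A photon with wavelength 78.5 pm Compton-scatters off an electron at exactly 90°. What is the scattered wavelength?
80.9263 pm

Using the Compton formula: λ' = λ + λ_C(1 − cos θ)

For θ = 90°, cos θ = 0 (exact) = 0.0000, so:
1 − cos 90° = 1 − (0) = 1.0000

Δλ = λ_C × 1.0000 = 2.4263 × 1.0000 = 2.4263 pm

λ' = 78.5 + 2.4263 = 80.9263 pm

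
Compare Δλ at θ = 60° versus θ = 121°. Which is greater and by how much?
121° produces the larger shift by a factor of 3.030

Calculate both shifts using Δλ = λ_C(1 - cos θ):

For θ₁ = 60°:
Δλ₁ = 2.4263 × (1 - cos(60°))
Δλ₁ = 2.4263 × 0.5000
Δλ₁ = 1.2132 pm

For θ₂ = 121°:
Δλ₂ = 2.4263 × (1 - cos(121°))
Δλ₂ = 2.4263 × 1.5150
Δλ₂ = 3.6760 pm

The 121° angle produces the larger shift.
Ratio: 3.6760/1.2132 = 3.030

(Intermediate values are shown rounded; full precision is carried through to the final answer.)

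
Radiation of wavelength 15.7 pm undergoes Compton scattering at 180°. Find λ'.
20.5526 pm

Using the Compton formula: λ' = λ + λ_C(1 − cos θ)

For θ = 180°, cos θ = -1 (exact) = -1.0000, so:
1 − cos 180° = 1 − (-1) = 2.0000

Δλ = λ_C × 2.0000 = 2.4263 × 2.0000 = 4.8526 pm

λ' = 15.7 + 4.8526 = 20.5526 pm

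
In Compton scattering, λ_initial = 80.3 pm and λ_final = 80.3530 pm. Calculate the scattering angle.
12.00°

First find the wavelength shift:
Δλ = λ' - λ = 80.3530 - 80.3 = 0.0530 pm

Using Δλ = λ_C(1 - cos θ), with λ_C = h/(m_e·c) ≈ 2.42631024 pm:
cos θ = 1 - Δλ/λ_C
cos θ = 1 - 0.0530/2.42631024
cos θ = 0.978156

θ = arccos(0.978156)
θ = 12.00°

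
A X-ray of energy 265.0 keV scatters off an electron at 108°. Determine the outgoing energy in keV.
157.8465 keV

First convert energy to wavelength:
λ = hc/E, with hc ≈ 1239.842 keV·pm (i.e. 1239.842 eV·nm)

For E = 265.0 keV = 265000 eV:
λ = 1239.842 keV·pm / 265.0 keV
λ = 4.6786 pm

Calculate the Compton shift:
Δλ = λ_C(1 - cos(108°)) = 2.4263 × 1.3090
Δλ = 3.1761 pm

Final wavelength:
λ' = 4.6786 + 3.1761 = 7.8547 pm

Final energy:
E' = hc/λ' = 1239.842 / 7.8547 = 157.8465 keV

(Intermediate values are shown rounded; full precision is carried through to the final answer.)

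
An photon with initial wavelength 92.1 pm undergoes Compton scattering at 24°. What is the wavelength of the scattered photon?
92.3098 pm

Using the Compton scattering formula:
λ' = λ + Δλ = λ + λ_C(1 - cos θ)

Given:
- Initial wavelength λ = 92.1 pm
- Scattering angle θ = 24°
- Compton wavelength λ_C ≈ 2.4263 pm

Calculate the shift:
Δλ = 2.4263 × (1 - cos(24°))
Δλ = 2.4263 × 0.0865
Δλ = 0.2098 pm

Final wavelength:
λ' = 92.1 + 0.2098 = 92.3098 pm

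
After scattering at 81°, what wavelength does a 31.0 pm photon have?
33.0468 pm

Using the Compton scattering formula:
λ' = λ + Δλ = λ + λ_C(1 - cos θ)

Given:
- Initial wavelength λ = 31.0 pm
- Scattering angle θ = 81°
- Compton wavelength λ_C ≈ 2.4263 pm

Calculate the shift:
Δλ = 2.4263 × (1 - cos(81°))
Δλ = 2.4263 × 0.8436
Δλ = 2.0468 pm

Final wavelength:
λ' = 31.0 + 2.0468 = 33.0468 pm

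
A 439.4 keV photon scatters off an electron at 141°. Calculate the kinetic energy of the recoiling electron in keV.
265.5963 keV

By energy conservation: K_e = E_initial - E_final

First find the scattered photon energy:
Initial wavelength: λ = hc/E = 2.8217 pm
Compton shift: Δλ = λ_C(1 - cos(141°)) = 4.3119 pm
Final wavelength: λ' = 2.8217 + 4.3119 = 7.1336 pm
Final photon energy: E' = hc/λ' = 173.8037 keV

Electron kinetic energy:
K_e = E - E' = 439.4000 - 173.8037 = 265.5963 keV

(Intermediate values are shown rounded; full precision is carried through to the final answer.)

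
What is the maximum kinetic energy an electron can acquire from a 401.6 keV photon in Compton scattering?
245.4462 keV

Maximum energy transfer occurs at θ = 180° (backscattering).

Initial photon: E₀ = 401.6 keV → λ₀ = 3.0873 pm

Maximum Compton shift (at 180°):
Δλ_max = 2λ_C = 2 × 2.4263 = 4.8526 pm

Final wavelength:
λ' = 3.0873 + 4.8526 = 7.9399 pm

Minimum photon energy (maximum energy to electron):
E'_min = hc/λ' = 156.1538 keV

Maximum electron kinetic energy:
K_max = E₀ - E'_min = 401.6000 - 156.1538 = 245.4462 keV

(Intermediate values are shown rounded; full precision is carried through to the final answer.)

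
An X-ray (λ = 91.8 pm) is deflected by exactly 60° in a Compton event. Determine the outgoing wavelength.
93.0132 pm

Using the Compton formula: λ' = λ + λ_C(1 − cos θ)

For θ = 60°, cos θ = 1/2 (exact) = 0.5000, so:
1 − cos 60° = 1 − (1/2) = 0.5000

Δλ = λ_C × 0.5000 = 2.4263 × 0.5000 = 1.2132 pm

λ' = 91.8 + 1.2132 = 93.0132 pm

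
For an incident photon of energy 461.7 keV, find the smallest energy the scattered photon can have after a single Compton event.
164.4788 keV (at θ = 180°)

The scattered photon has minimum energy when its wavelength is maximum, i.e., when the Compton shift Δλ = λ_C(1 − cos θ) is maximum. This occurs at θ = 180° (backscattering), giving Δλ_max = 2λ_C = 4.8526 pm.

Initial wavelength: λ₀ = hc/E₀ = 2.6854 pm
Maximum final wavelength: λ'_max = λ₀ + 2λ_C = 2.6854 + 4.8526 = 7.5380 pm
Minimum final energy: E'_min = hc/λ'_max = 164.4788 keV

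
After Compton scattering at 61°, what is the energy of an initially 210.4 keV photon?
173.5793 keV

First convert energy to wavelength:
λ = hc/E, with hc ≈ 1239.842 keV·pm (i.e. 1239.842 eV·nm)

For E = 210.4 keV = 210400 eV:
λ = 1239.842 keV·pm / 210.4 keV
λ = 5.8928 pm

Calculate the Compton shift:
Δλ = λ_C(1 - cos(61°)) = 2.4263 × 0.5152
Δλ = 1.2500 pm

Final wavelength:
λ' = 5.8928 + 1.2500 = 7.1428 pm

Final energy:
E' = hc/λ' = 1239.842 / 7.1428 = 173.5793 keV

(Intermediate values are shown rounded; full precision is carried through to the final answer.)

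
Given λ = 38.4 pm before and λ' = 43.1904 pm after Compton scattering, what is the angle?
167.00°

First find the wavelength shift:
Δλ = λ' - λ = 43.1904 - 38.4 = 4.7904 pm

Using Δλ = λ_C(1 - cos θ), with λ_C = h/(m_e·c) ≈ 2.42631024 pm:
cos θ = 1 - Δλ/λ_C
cos θ = 1 - 4.7904/2.42631024
cos θ = -0.974356

θ = arccos(-0.974356)
θ = 167.00°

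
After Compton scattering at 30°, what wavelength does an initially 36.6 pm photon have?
36.9251 pm

Using the Compton formula: λ' = λ + λ_C(1 − cos θ)

For θ = 30°, cos θ = √3/2 (exact) ≈ 0.8660, so:
1 − cos 30° = 1 − (√3/2) ≈ 0.1340

Δλ = λ_C × 0.1340 = 2.4263 × 0.1340 = 0.3251 pm

λ' = 36.6 + 0.3251 = 36.9251 pm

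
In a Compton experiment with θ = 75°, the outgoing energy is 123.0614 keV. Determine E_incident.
149.7999 keV

Convert final energy to wavelength (hc ≈ 1239.842 keV·pm):
λ' = hc/E' = 1239.842 / 123.0614 = 10.0750 pm

Calculate the Compton shift:
Δλ = λ_C(1 - cos(75°))
Δλ = 2.4263 × (1 - cos(75°))
Δλ = 1.7983 pm

Initial wavelength:
λ = λ' - Δλ = 10.0750 - 1.7983 = 8.2767 pm

Initial energy:
E = hc/λ = 1239.842 / 8.2767 = 149.7999 keV

(Intermediate values are shown rounded; full precision is carried through to the final answer.)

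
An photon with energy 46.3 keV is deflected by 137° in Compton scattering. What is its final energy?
40.0217 keV

First convert energy to wavelength:
λ = hc/E, with hc ≈ 1239.842 keV·pm (i.e. 1239.842 eV·nm)

For E = 46.3 keV = 46300 eV:
λ = 1239.842 keV·pm / 46.3 keV
λ = 26.7784 pm

Calculate the Compton shift:
Δλ = λ_C(1 - cos(137°)) = 2.4263 × 1.7314
Δλ = 4.2008 pm

Final wavelength:
λ' = 26.7784 + 4.2008 = 30.9792 pm

Final energy:
E' = hc/λ' = 1239.842 / 30.9792 = 40.0217 keV

(Intermediate values are shown rounded; full precision is carried through to the final answer.)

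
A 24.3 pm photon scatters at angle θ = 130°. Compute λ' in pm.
28.2859 pm

Using the Compton scattering formula:
λ' = λ + Δλ = λ + λ_C(1 - cos θ)

Given:
- Initial wavelength λ = 24.3 pm
- Scattering angle θ = 130°
- Compton wavelength λ_C ≈ 2.4263 pm

Calculate the shift:
Δλ = 2.4263 × (1 - cos(130°))
Δλ = 2.4263 × 1.6428
Δλ = 3.9859 pm

Final wavelength:
λ' = 24.3 + 3.9859 = 28.2859 pm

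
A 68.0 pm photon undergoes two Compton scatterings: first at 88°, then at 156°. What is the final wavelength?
74.9845 pm

Apply Compton shift twice:

First scattering at θ₁ = 88°:
Δλ₁ = λ_C(1 - cos(88°))
Δλ₁ = 2.4263 × 0.9651
Δλ₁ = 2.3416 pm

After first scattering:
λ₁ = 68.0 + 2.3416 = 70.3416 pm

Second scattering at θ₂ = 156°:
Δλ₂ = λ_C(1 - cos(156°))
Δλ₂ = 2.4263 × 1.9135
Δλ₂ = 4.6429 pm

Final wavelength:
λ₂ = 70.3416 + 4.6429 = 74.9845 pm

Total shift: Δλ_total = 2.3416 + 4.6429 = 6.9845 pm

(Intermediate values are shown rounded; full precision is carried through to the final answer.)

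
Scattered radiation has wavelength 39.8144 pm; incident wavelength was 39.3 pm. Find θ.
38.00°

First find the wavelength shift:
Δλ = λ' - λ = 39.8144 - 39.3 = 0.5144 pm

Using Δλ = λ_C(1 - cos θ), with λ_C = h/(m_e·c) ≈ 2.42631024 pm:
cos θ = 1 - Δλ/λ_C
cos θ = 1 - 0.5144/2.42631024
cos θ = 0.787991

θ = arccos(0.787991)
θ = 38.00°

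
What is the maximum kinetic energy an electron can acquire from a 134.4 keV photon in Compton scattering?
46.3282 keV

Maximum energy transfer occurs at θ = 180° (backscattering).

Initial photon: E₀ = 134.4 keV → λ₀ = 9.2250 pm

Maximum Compton shift (at 180°):
Δλ_max = 2λ_C = 2 × 2.4263 = 4.8526 pm

Final wavelength:
λ' = 9.2250 + 4.8526 = 14.0776 pm

Minimum photon energy (maximum energy to electron):
E'_min = hc/λ' = 88.0718 keV

Maximum electron kinetic energy:
K_max = E₀ - E'_min = 134.4000 - 88.0718 = 46.3282 keV

(Intermediate values are shown rounded; full precision is carried through to the final answer.)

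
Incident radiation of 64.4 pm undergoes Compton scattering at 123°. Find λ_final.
68.1478 pm

Using the Compton scattering formula:
λ' = λ + Δλ = λ + λ_C(1 - cos θ)

Given:
- Initial wavelength λ = 64.4 pm
- Scattering angle θ = 123°
- Compton wavelength λ_C ≈ 2.4263 pm

Calculate the shift:
Δλ = 2.4263 × (1 - cos(123°))
Δλ = 2.4263 × 1.5446
Δλ = 3.7478 pm

Final wavelength:
λ' = 64.4 + 3.7478 = 68.1478 pm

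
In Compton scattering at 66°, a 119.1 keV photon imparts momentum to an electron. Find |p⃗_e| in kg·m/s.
6.5444e-23 kg·m/s

The electron is initially at rest, so by conservation of momentum:
p⃗_e = p⃗₀ − p⃗'  (incident photon momentum minus scattered photon momentum)

Photon momentum magnitudes (p = h/λ = E/c):
λ₀ = hc/E₀ = 10.4101 pm → p₀ = h/λ₀ = 6.3650e-23 kg·m/s
Δλ = λ_C(1 − cos 66°) = 1.4394 pm
λ' = 11.8495 pm → p' = h/λ' = 5.5918e-23 kg·m/s

The scattered photon makes angle θ = 66° with the incident direction, so by the law of cosines:
|p⃗_e|² = p₀² + p'² − 2p₀p'cos θ
|p⃗_e|² = (6.3650e-23)² + (5.5918e-23)² − 2·6.3650e-23·5.5918e-23·cos(66°)
|p⃗_e| = 6.5444e-23 kg·m/s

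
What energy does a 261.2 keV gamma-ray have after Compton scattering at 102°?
161.4907 keV

First convert energy to wavelength:
λ = hc/E, with hc ≈ 1239.842 keV·pm (i.e. 1239.842 eV·nm)

For E = 261.2 keV = 261200 eV:
λ = 1239.842 keV·pm / 261.2 keV
λ = 4.7467 pm

Calculate the Compton shift:
Δλ = λ_C(1 - cos(102°)) = 2.4263 × 1.2079
Δλ = 2.9308 pm

Final wavelength:
λ' = 4.7467 + 2.9308 = 7.6775 pm

Final energy:
E' = hc/λ' = 1239.842 / 7.6775 = 161.4907 keV

(Intermediate values are shown rounded; full precision is carried through to the final answer.)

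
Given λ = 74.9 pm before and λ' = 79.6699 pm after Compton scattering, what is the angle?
165.00°

First find the wavelength shift:
Δλ = λ' - λ = 79.6699 - 74.9 = 4.7699 pm

Using Δλ = λ_C(1 - cos θ), with λ_C = h/(m_e·c) ≈ 2.42631024 pm:
cos θ = 1 - Δλ/λ_C
cos θ = 1 - 4.7699/2.42631024
cos θ = -0.965907

θ = arccos(-0.965907)
θ = 165.00°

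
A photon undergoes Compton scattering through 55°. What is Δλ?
1.0346 pm

Using the Compton scattering formula:
Δλ = λ_C(1 - cos θ)

where λ_C = h/(m_e·c) ≈ 2.4263 pm is the Compton wavelength of an electron.

For θ = 55°:
cos(55°) = 0.5736
1 - cos(55°) = 0.4264

Δλ = 2.4263 × 0.4264
Δλ = 1.0346 pm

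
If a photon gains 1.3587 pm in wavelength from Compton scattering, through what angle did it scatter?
63.90°

From the Compton formula Δλ = λ_C(1 - cos θ), we can solve for θ:

cos θ = 1 - Δλ/λ_C

Given:
- Δλ = 1.3587 pm
- λ_C = h/(m_e·c) ≈ 2.42631024 pm

cos θ = 1 - 1.3587/2.42631024
cos θ = 1 - 0.559986
cos θ = 0.440014

θ = arccos(0.440014)
θ = 63.90°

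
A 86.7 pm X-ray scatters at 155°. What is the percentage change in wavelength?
5.3348%

Calculate the Compton shift:
Δλ = λ_C(1 - cos(155°))
Δλ = 2.4263 × (1 - cos(155°))
Δλ = 2.4263 × 1.9063
Δλ = 4.6253 pm

Percentage change:
(Δλ/λ₀) × 100 = (4.6253/86.7) × 100
= 5.3348%

(Intermediate values are shown rounded; full precision is carried through to the final answer.)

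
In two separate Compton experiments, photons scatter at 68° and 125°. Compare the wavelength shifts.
125° produces the larger shift by a factor of 2.516

Calculate both shifts using Δλ = λ_C(1 - cos θ):

For θ₁ = 68°:
Δλ₁ = 2.4263 × (1 - cos(68°))
Δλ₁ = 2.4263 × 0.6254
Δλ₁ = 1.5174 pm

For θ₂ = 125°:
Δλ₂ = 2.4263 × (1 - cos(125°))
Δλ₂ = 2.4263 × 1.5736
Δλ₂ = 3.8180 pm

The 125° angle produces the larger shift.
Ratio: 3.8180/1.5174 = 2.516

(Intermediate values are shown rounded; full precision is carried through to the final answer.)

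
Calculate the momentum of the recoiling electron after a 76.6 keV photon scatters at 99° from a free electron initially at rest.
5.7792e-23 kg·m/s

The electron is initially at rest, so by conservation of momentum:
p⃗_e = p⃗₀ − p⃗'  (incident photon momentum minus scattered photon momentum)

Photon momentum magnitudes (p = h/λ = E/c):
λ₀ = hc/E₀ = 16.1859 pm → p₀ = h/λ₀ = 4.0937e-23 kg·m/s
Δλ = λ_C(1 − cos 99°) = 2.8059 pm
λ' = 18.9918 pm → p' = h/λ' = 3.4889e-23 kg·m/s

The scattered photon makes angle θ = 99° with the incident direction, so by the law of cosines:
|p⃗_e|² = p₀² + p'² − 2p₀p'cos θ
|p⃗_e|² = (4.0937e-23)² + (3.4889e-23)² − 2·4.0937e-23·3.4889e-23·cos(99°)
|p⃗_e| = 5.7792e-23 kg·m/s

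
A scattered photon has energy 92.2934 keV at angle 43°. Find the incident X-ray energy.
97.0000 keV

Convert final energy to wavelength (hc ≈ 1239.842 keV·pm):
λ' = hc/E' = 1239.842 / 92.2934 = 13.4337 pm

Calculate the Compton shift:
Δλ = λ_C(1 - cos(43°))
Δλ = 2.4263 × (1 - cos(43°))
Δλ = 0.6518 pm

Initial wavelength:
λ = λ' - Δλ = 13.4337 - 0.6518 = 12.7819 pm

Initial energy:
E = hc/λ = 1239.842 / 12.7819 = 97.0000 keV

(Intermediate values are shown rounded; full precision is carried through to the final answer.)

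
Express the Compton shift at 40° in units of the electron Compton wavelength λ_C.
0.2340 λ_C

The Compton shift formula is:
Δλ = λ_C(1 - cos θ)

Dividing both sides by λ_C:
Δλ/λ_C = 1 - cos θ

For θ = 40°:
Δλ/λ_C = 1 - cos(40°)
Δλ/λ_C = 1 - 0.7660
Δλ/λ_C = 0.2340

This means the shift is 0.2340 × λ_C = 0.5676 pm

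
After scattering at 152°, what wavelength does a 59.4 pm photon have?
63.9686 pm

Using the Compton scattering formula:
λ' = λ + Δλ = λ + λ_C(1 - cos θ)

Given:
- Initial wavelength λ = 59.4 pm
- Scattering angle θ = 152°
- Compton wavelength λ_C ≈ 2.4263 pm

Calculate the shift:
Δλ = 2.4263 × (1 - cos(152°))
Δλ = 2.4263 × 1.8829
Δλ = 4.5686 pm

Final wavelength:
λ' = 59.4 + 4.5686 = 63.9686 pm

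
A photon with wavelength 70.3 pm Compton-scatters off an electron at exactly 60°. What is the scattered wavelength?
71.5132 pm

Using the Compton formula: λ' = λ + λ_C(1 − cos θ)

For θ = 60°, cos θ = 1/2 (exact) = 0.5000, so:
1 − cos 60° = 1 − (1/2) = 0.5000

Δλ = λ_C × 0.5000 = 2.4263 × 0.5000 = 1.2132 pm

λ' = 70.3 + 1.2132 = 71.5132 pm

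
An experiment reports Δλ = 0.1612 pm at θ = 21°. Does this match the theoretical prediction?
Yes, consistent

Calculate the expected shift for θ = 21°:

Δλ_expected = λ_C(1 - cos(21°))
Δλ_expected = 2.4263 × (1 - cos(21°))
Δλ_expected = 2.4263 × 0.0664
Δλ_expected = 0.1612 pm

Given shift: 0.1612 pm
Expected shift: 0.1612 pm
Difference: 0.0000 pm

The values match. This is consistent with Compton scattering at the stated angle.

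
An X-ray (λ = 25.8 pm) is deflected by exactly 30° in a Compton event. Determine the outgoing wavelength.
26.1251 pm

Using the Compton formula: λ' = λ + λ_C(1 − cos θ)

For θ = 30°, cos θ = √3/2 (exact) ≈ 0.8660, so:
1 − cos 30° = 1 − (√3/2) ≈ 0.1340

Δλ = λ_C × 0.1340 = 2.4263 × 0.1340 = 0.3251 pm

λ' = 25.8 + 0.3251 = 26.1251 pm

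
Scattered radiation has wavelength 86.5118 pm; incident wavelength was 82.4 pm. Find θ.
134.00°

First find the wavelength shift:
Δλ = λ' - λ = 86.5118 - 82.4 = 4.1118 pm

Using Δλ = λ_C(1 - cos θ), with λ_C = h/(m_e·c) ≈ 2.42631024 pm:
cos θ = 1 - Δλ/λ_C
cos θ = 1 - 4.1118/2.42631024
cos θ = -0.694672

θ = arccos(-0.694672)
θ = 134.00°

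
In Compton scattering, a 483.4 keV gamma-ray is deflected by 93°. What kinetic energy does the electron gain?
241.1549 keV

By energy conservation: K_e = E_initial - E_final

First find the scattered photon energy:
Initial wavelength: λ = hc/E = 2.5648 pm
Compton shift: Δλ = λ_C(1 - cos(93°)) = 2.5533 pm
Final wavelength: λ' = 2.5648 + 2.5533 = 5.1181 pm
Final photon energy: E' = hc/λ' = 242.2451 keV

Electron kinetic energy:
K_e = E - E' = 483.4000 - 242.2451 = 241.1549 keV

(Intermediate values are shown rounded; full precision is carried through to the final answer.)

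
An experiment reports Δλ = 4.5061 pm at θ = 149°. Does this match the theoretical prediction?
Yes, consistent

Calculate the expected shift for θ = 149°:

Δλ_expected = λ_C(1 - cos(149°))
Δλ_expected = 2.4263 × (1 - cos(149°))
Δλ_expected = 2.4263 × 1.8572
Δλ_expected = 4.5061 pm

Given shift: 4.5061 pm
Expected shift: 4.5061 pm
Difference: 0.0000 pm

The values match. This is consistent with Compton scattering at the stated angle.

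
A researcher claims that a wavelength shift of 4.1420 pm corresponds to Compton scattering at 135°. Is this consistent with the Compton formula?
Yes, consistent

Calculate the expected shift for θ = 135°:

Δλ_expected = λ_C(1 - cos(135°))
Δλ_expected = 2.4263 × (1 - cos(135°))
Δλ_expected = 2.4263 × 1.7071
Δλ_expected = 4.1420 pm

Given shift: 4.1420 pm
Expected shift: 4.1420 pm
Difference: 0.0000 pm

The values match. This is consistent with Compton scattering at the stated angle.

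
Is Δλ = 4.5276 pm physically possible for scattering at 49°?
No, inconsistent

Calculate the expected shift for θ = 49°:

Δλ_expected = λ_C(1 - cos(49°))
Δλ_expected = 2.4263 × (1 - cos(49°))
Δλ_expected = 2.4263 × 0.3439
Δλ_expected = 0.8345 pm

Given shift: 4.5276 pm
Expected shift: 0.8345 pm
Difference: 3.6930 pm

The values do not match. The given shift corresponds to θ ≈ 150.0°, not 49°.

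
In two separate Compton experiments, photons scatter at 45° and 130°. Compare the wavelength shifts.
130° produces the larger shift by a factor of 5.609

Calculate both shifts using Δλ = λ_C(1 - cos θ):

For θ₁ = 45°:
Δλ₁ = 2.4263 × (1 - cos(45°))
Δλ₁ = 2.4263 × 0.2929
Δλ₁ = 0.7106 pm

For θ₂ = 130°:
Δλ₂ = 2.4263 × (1 - cos(130°))
Δλ₂ = 2.4263 × 1.6428
Δλ₂ = 3.9859 pm

The 130° angle produces the larger shift.
Ratio: 3.9859/0.7106 = 5.609

(Intermediate values are shown rounded; full precision is carried through to the final answer.)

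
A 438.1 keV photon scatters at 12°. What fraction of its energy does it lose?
0.0184 (or 1.84%)

Calculate initial and final photon energies:

Initial: E₀ = 438.1 keV → λ₀ = 2.8300 pm
Compton shift: Δλ = 0.0530 pm
Final wavelength: λ' = 2.8831 pm
Final energy: E' = 430.0432 keV

Fractional energy loss:
(E₀ - E')/E₀ = (438.1000 - 430.0432)/438.1000
= 8.0568/438.1000
= 0.0184
= 1.84%

(Intermediate values are shown rounded; full precision is carried through to the final answer.)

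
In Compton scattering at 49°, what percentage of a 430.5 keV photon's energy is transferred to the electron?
0.2247 (or 22.47%)

Calculate initial and final photon energies:

Initial: E₀ = 430.5 keV → λ₀ = 2.8800 pm
Compton shift: Δλ = 0.8345 pm
Final wavelength: λ' = 3.7145 pm
Final energy: E' = 333.7833 keV

Fractional energy loss:
(E₀ - E')/E₀ = (430.5000 - 333.7833)/430.5000
= 96.7167/430.5000
= 0.2247
= 22.47%

(Intermediate values are shown rounded; full precision is carried through to the final answer.)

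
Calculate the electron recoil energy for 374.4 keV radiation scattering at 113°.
188.9584 keV

By energy conservation: K_e = E_initial - E_final

First find the scattered photon energy:
Initial wavelength: λ = hc/E = 3.3115 pm
Compton shift: Δλ = λ_C(1 - cos(113°)) = 3.3743 pm
Final wavelength: λ' = 3.3115 + 3.3743 = 6.6859 pm
Final photon energy: E' = hc/λ' = 185.4416 keV

Electron kinetic energy:
K_e = E - E' = 374.4000 - 185.4416 = 188.9584 keV

(Intermediate values are shown rounded; full precision is carried through to the final answer.)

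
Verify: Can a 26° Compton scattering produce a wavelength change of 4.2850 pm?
No, inconsistent

Calculate the expected shift for θ = 26°:

Δλ_expected = λ_C(1 - cos(26°))
Δλ_expected = 2.4263 × (1 - cos(26°))
Δλ_expected = 2.4263 × 0.1012
Δλ_expected = 0.2456 pm

Given shift: 4.2850 pm
Expected shift: 0.2456 pm
Difference: 4.0394 pm

The values do not match. The given shift corresponds to θ ≈ 140.0°, not 26°.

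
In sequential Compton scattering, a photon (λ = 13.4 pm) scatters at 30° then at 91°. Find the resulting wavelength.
16.1937 pm

Apply Compton shift twice:

First scattering at θ₁ = 30°:
Δλ₁ = λ_C(1 - cos(30°))
Δλ₁ = 2.4263 × 0.1340
Δλ₁ = 0.3251 pm

After first scattering:
λ₁ = 13.4 + 0.3251 = 13.7251 pm

Second scattering at θ₂ = 91°:
Δλ₂ = λ_C(1 - cos(91°))
Δλ₂ = 2.4263 × 1.0175
Δλ₂ = 2.4687 pm

Final wavelength:
λ₂ = 13.7251 + 2.4687 = 16.1937 pm

Total shift: Δλ_total = 0.3251 + 2.4687 = 2.7937 pm

(Intermediate values are shown rounded; full precision is carried through to the final answer.)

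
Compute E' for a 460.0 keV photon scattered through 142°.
176.2747 keV

First convert energy to wavelength:
λ = hc/E, with hc ≈ 1239.842 keV·pm (i.e. 1239.842 eV·nm)

For E = 460.0 keV = 460000 eV:
λ = 1239.842 keV·pm / 460.0 keV
λ = 2.6953 pm

Calculate the Compton shift:
Δλ = λ_C(1 - cos(142°)) = 2.4263 × 1.7880
Δλ = 4.3383 pm

Final wavelength:
λ' = 2.6953 + 4.3383 = 7.0336 pm

Final energy:
E' = hc/λ' = 1239.842 / 7.0336 = 176.2747 keV

(Intermediate values are shown rounded; full precision is carried through to the final answer.)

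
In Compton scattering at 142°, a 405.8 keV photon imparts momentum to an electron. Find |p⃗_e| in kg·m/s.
2.9274e-22 kg·m/s

The electron is initially at rest, so by conservation of momentum:
p⃗_e = p⃗₀ − p⃗'  (incident photon momentum minus scattered photon momentum)

Photon momentum magnitudes (p = h/λ = E/c):
λ₀ = hc/E₀ = 3.0553 pm → p₀ = h/λ₀ = 2.1687e-22 kg·m/s
Δλ = λ_C(1 − cos 142°) = 4.3383 pm
λ' = 7.3936 pm → p' = h/λ' = 8.9619e-23 kg·m/s

The scattered photon makes angle θ = 142° with the incident direction, so by the law of cosines:
|p⃗_e|² = p₀² + p'² − 2p₀p'cos θ
|p⃗_e|² = (2.1687e-22)² + (8.9619e-23)² − 2·2.1687e-22·8.9619e-23·cos(142°)
|p⃗_e| = 2.9274e-22 kg·m/s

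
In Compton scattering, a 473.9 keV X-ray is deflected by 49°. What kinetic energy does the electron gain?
114.6046 keV

By energy conservation: K_e = E_initial - E_final

First find the scattered photon energy:
Initial wavelength: λ = hc/E = 2.6163 pm
Compton shift: Δλ = λ_C(1 - cos(49°)) = 0.8345 pm
Final wavelength: λ' = 2.6163 + 0.8345 = 3.4508 pm
Final photon energy: E' = hc/λ' = 359.2954 keV

Electron kinetic energy:
K_e = E - E' = 473.9000 - 359.2954 = 114.6046 keV

(Intermediate values are shown rounded; full precision is carried through to the final answer.)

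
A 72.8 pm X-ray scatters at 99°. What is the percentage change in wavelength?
3.8542%

Calculate the Compton shift:
Δλ = λ_C(1 - cos(99°))
Δλ = 2.4263 × (1 - cos(99°))
Δλ = 2.4263 × 1.1564
Δλ = 2.8059 pm

Percentage change:
(Δλ/λ₀) × 100 = (2.8059/72.8) × 100
= 3.8542%

(Intermediate values are shown rounded; full precision is carried through to the final answer.)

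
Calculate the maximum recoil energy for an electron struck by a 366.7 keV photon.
216.1186 keV

Maximum energy transfer occurs at θ = 180° (backscattering).

Initial photon: E₀ = 366.7 keV → λ₀ = 3.3811 pm

Maximum Compton shift (at 180°):
Δλ_max = 2λ_C = 2 × 2.4263 = 4.8526 pm

Final wavelength:
λ' = 3.3811 + 4.8526 = 8.2337 pm

Minimum photon energy (maximum energy to electron):
E'_min = hc/λ' = 150.5814 keV

Maximum electron kinetic energy:
K_max = E₀ - E'_min = 366.7000 - 150.5814 = 216.1186 keV

(Intermediate values are shown rounded; full precision is carried through to the final answer.)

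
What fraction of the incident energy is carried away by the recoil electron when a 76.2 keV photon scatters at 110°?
0.1668 (or 16.68%)

Calculate initial and final photon energies:

Initial: E₀ = 76.2 keV → λ₀ = 16.2709 pm
Compton shift: Δλ = 3.2562 pm
Final wavelength: λ' = 19.5270 pm
Final energy: E' = 63.4936 keV

Fractional energy loss:
(E₀ - E')/E₀ = (76.2000 - 63.4936)/76.2000
= 12.7064/76.2000
= 0.1668
= 16.68%

(Intermediate values are shown rounded; full precision is carried through to the final answer.)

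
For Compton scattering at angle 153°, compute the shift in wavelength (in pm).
4.5882 pm

Using the Compton scattering formula:
Δλ = λ_C(1 - cos θ)

where λ_C = h/(m_e·c) ≈ 2.4263 pm is the Compton wavelength of an electron.

For θ = 153°:
cos(153°) = -0.8910
1 - cos(153°) = 1.8910

Δλ = 2.4263 × 1.8910
Δλ = 4.5882 pm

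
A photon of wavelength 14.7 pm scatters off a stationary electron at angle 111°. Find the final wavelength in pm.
17.9958 pm

Using the Compton scattering formula:
λ' = λ + Δλ = λ + λ_C(1 - cos θ)

Given:
- Initial wavelength λ = 14.7 pm
- Scattering angle θ = 111°
- Compton wavelength λ_C ≈ 2.4263 pm

Calculate the shift:
Δλ = 2.4263 × (1 - cos(111°))
Δλ = 2.4263 × 1.3584
Δλ = 3.2958 pm

Final wavelength:
λ' = 14.7 + 3.2958 = 17.9958 pm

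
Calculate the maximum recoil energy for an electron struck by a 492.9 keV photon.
324.6266 keV

Maximum energy transfer occurs at θ = 180° (backscattering).

Initial photon: E₀ = 492.9 keV → λ₀ = 2.5154 pm

Maximum Compton shift (at 180°):
Δλ_max = 2λ_C = 2 × 2.4263 = 4.8526 pm

Final wavelength:
λ' = 2.5154 + 4.8526 = 7.3680 pm

Minimum photon energy (maximum energy to electron):
E'_min = hc/λ' = 168.2734 keV

Maximum electron kinetic energy:
K_max = E₀ - E'_min = 492.9000 - 168.2734 = 324.6266 keV

(Intermediate values are shown rounded; full precision is carried through to the final answer.)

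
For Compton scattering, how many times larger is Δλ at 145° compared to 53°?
145° produces the larger shift by a factor of 4.569

Calculate both shifts using Δλ = λ_C(1 - cos θ):

For θ₁ = 53°:
Δλ₁ = 2.4263 × (1 - cos(53°))
Δλ₁ = 2.4263 × 0.3982
Δλ₁ = 0.9661 pm

For θ₂ = 145°:
Δλ₂ = 2.4263 × (1 - cos(145°))
Δλ₂ = 2.4263 × 1.8192
Δλ₂ = 4.4138 pm

The 145° angle produces the larger shift.
Ratio: 4.4138/0.9661 = 4.569

(Intermediate values are shown rounded; full precision is carried through to the final answer.)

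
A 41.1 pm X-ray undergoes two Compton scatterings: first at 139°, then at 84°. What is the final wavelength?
47.5302 pm

Apply Compton shift twice:

First scattering at θ₁ = 139°:
Δλ₁ = λ_C(1 - cos(139°))
Δλ₁ = 2.4263 × 1.7547
Δλ₁ = 4.2575 pm

After first scattering:
λ₁ = 41.1 + 4.2575 = 45.3575 pm

Second scattering at θ₂ = 84°:
Δλ₂ = λ_C(1 - cos(84°))
Δλ₂ = 2.4263 × 0.8955
Δλ₂ = 2.1727 pm

Final wavelength:
λ₂ = 45.3575 + 2.1727 = 47.5302 pm

Total shift: Δλ_total = 4.2575 + 2.1727 = 6.4302 pm

(Intermediate values are shown rounded; full precision is carried through to the final answer.)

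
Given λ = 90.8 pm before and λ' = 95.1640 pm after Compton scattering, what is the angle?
143.00°

First find the wavelength shift:
Δλ = λ' - λ = 95.1640 - 90.8 = 4.3640 pm

Using Δλ = λ_C(1 - cos θ), with λ_C = h/(m_e·c) ≈ 2.42631024 pm:
cos θ = 1 - Δλ/λ_C
cos θ = 1 - 4.3640/2.42631024
cos θ = -0.798616

θ = arccos(-0.798616)
θ = 143.00°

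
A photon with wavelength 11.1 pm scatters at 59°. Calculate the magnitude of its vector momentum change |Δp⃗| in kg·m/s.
5.6193e-23 kg·m/s

Photon momentum magnitude is p = h/λ.

Initial momentum:
p₀ = h/λ = 6.6261e-34/1.1100e-11 = 5.9694e-23 kg·m/s

After scattering:
λ' = λ + Δλ = 11.1 + 1.1767 = 12.2767 pm
p' = h/λ' = 6.6261e-34/1.2277e-11 = 5.3973e-23 kg·m/s

Momentum is a vector; the scattered photon's direction makes angle θ = 59° with the incident direction. The magnitude of the vector change Δp⃗ = p⃗₀ − p⃗' is found from the law of cosines:
|Δp⃗|² = p₀² + p'² − 2p₀p'cos θ
|Δp⃗|² = (5.9694e-23)² + (5.3973e-23)² − 2·5.9694e-23·5.3973e-23·cos(59°)
|Δp⃗| = 5.6193e-23 kg·m/s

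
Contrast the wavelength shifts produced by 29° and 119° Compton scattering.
119° produces the larger shift by a factor of 11.842

Calculate both shifts using Δλ = λ_C(1 - cos θ):

For θ₁ = 29°:
Δλ₁ = 2.4263 × (1 - cos(29°))
Δλ₁ = 2.4263 × 0.1254
Δλ₁ = 0.3042 pm

For θ₂ = 119°:
Δλ₂ = 2.4263 × (1 - cos(119°))
Δλ₂ = 2.4263 × 1.4848
Δλ₂ = 3.6026 pm

The 119° angle produces the larger shift.
Ratio: 3.6026/0.3042 = 11.842

(Intermediate values are shown rounded; full precision is carried through to the final answer.)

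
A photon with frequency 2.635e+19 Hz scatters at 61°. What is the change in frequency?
2.608e+18 Hz (decrease)

Convert frequency to wavelength (c = 299792458 m/s):
λ₀ = c/f₀ = 299792458/2.635e+19 = 1.1377323e-11 m = 11.3773 pm

Calculate Compton shift:
Δλ = λ_C(1 - cos(61°)) = 1.2500 pm

Final wavelength:
λ' = λ₀ + Δλ = 11.3773 + 1.2500 = 12.6273 pm

Final frequency:
f' = c/λ' = 299792458/1.2627335e-11 = 2.3741547e+19 Hz

Frequency shift (decrease):
Δf = f₀ - f' = 2.635e+19 - 2.3741547e+19 = 2.608e+18 Hz

(Intermediate values are shown rounded; full precision is carried through to the final answer.)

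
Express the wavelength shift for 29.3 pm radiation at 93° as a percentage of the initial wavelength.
8.7143%

Calculate the Compton shift:
Δλ = λ_C(1 - cos(93°))
Δλ = 2.4263 × (1 - cos(93°))
Δλ = 2.4263 × 1.0523
Δλ = 2.5533 pm

Percentage change:
(Δλ/λ₀) × 100 = (2.5533/29.3) × 100
= 8.7143%

(Intermediate values are shown rounded; full precision is carried through to the final answer.)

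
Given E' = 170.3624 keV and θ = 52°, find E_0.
195.4000 keV

Convert final energy to wavelength (hc ≈ 1239.842 keV·pm):
λ' = hc/E' = 1239.842 / 170.3624 = 7.2777 pm

Calculate the Compton shift:
Δλ = λ_C(1 - cos(52°))
Δλ = 2.4263 × (1 - cos(52°))
Δλ = 0.9325 pm

Initial wavelength:
λ = λ' - Δλ = 7.2777 - 0.9325 = 6.3451 pm

Initial energy:
E = hc/λ = 1239.842 / 6.3451 = 195.4000 keV

(Intermediate values are shown rounded; full precision is carried through to the final answer.)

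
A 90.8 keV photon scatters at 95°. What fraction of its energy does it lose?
0.1619 (or 16.19%)

Calculate initial and final photon energies:

Initial: E₀ = 90.8 keV → λ₀ = 13.6546 pm
Compton shift: Δλ = 2.6378 pm
Final wavelength: λ' = 16.2924 pm
Final energy: E' = 76.0993 keV

Fractional energy loss:
(E₀ - E')/E₀ = (90.8000 - 76.0993)/90.8000
= 14.7007/90.8000
= 0.1619
= 16.19%

(Intermediate values are shown rounded; full precision is carried through to the final answer.)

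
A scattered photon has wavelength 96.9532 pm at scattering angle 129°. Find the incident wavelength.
93.0000 pm

From λ' = λ + Δλ, we have λ = λ' - Δλ

First calculate the Compton shift:
Δλ = λ_C(1 - cos θ)
Δλ = 2.4263 × (1 - cos(129°))
Δλ = 2.4263 × 1.6293
Δλ = 3.9532 pm

Initial wavelength:
λ = λ' - Δλ
λ = 96.9532 - 3.9532
λ = 93.0000 pm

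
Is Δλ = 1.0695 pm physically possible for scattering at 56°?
Yes, consistent

Calculate the expected shift for θ = 56°:

Δλ_expected = λ_C(1 - cos(56°))
Δλ_expected = 2.4263 × (1 - cos(56°))
Δλ_expected = 2.4263 × 0.4408
Δλ_expected = 1.0695 pm

Given shift: 1.0695 pm
Expected shift: 1.0695 pm
Difference: 0.0000 pm

The values match. This is consistent with Compton scattering at the stated angle.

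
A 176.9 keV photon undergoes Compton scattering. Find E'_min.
104.5280 keV (at θ = 180°)

The scattered photon has minimum energy when its wavelength is maximum, i.e., when the Compton shift Δλ = λ_C(1 − cos θ) is maximum. This occurs at θ = 180° (backscattering), giving Δλ_max = 2λ_C = 4.8526 pm.

Initial wavelength: λ₀ = hc/E₀ = 7.0087 pm
Maximum final wavelength: λ'_max = λ₀ + 2λ_C = 7.0087 + 4.8526 = 11.8613 pm
Minimum final energy: E'_min = hc/λ'_max = 104.5280 keV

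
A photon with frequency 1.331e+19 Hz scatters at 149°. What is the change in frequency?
2.219e+18 Hz (decrease)

Convert frequency to wavelength (c = 299792458 m/s):
λ₀ = c/f₀ = 299792458/1.331e+19 = 2.2523851e-11 m = 22.5239 pm

Calculate Compton shift:
Δλ = λ_C(1 - cos(149°)) = 4.5061 pm

Final wavelength:
λ' = λ₀ + Δλ = 22.5239 + 4.5061 = 27.0299 pm

Final frequency:
f' = c/λ' = 299792458/2.7029915e-11 = 1.1091136e+19 Hz

Frequency shift (decrease):
Δf = f₀ - f' = 1.331e+19 - 1.1091136e+19 = 2.219e+18 Hz

(Intermediate values are shown rounded; full precision is carried through to the final answer.)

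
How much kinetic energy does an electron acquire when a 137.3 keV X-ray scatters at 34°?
6.0300 keV

By energy conservation: K_e = E_initial - E_final

First find the scattered photon energy:
Initial wavelength: λ = hc/E = 9.0302 pm
Compton shift: Δλ = λ_C(1 - cos(34°)) = 0.4148 pm
Final wavelength: λ' = 9.0302 + 0.4148 = 9.4450 pm
Final photon energy: E' = hc/λ' = 131.2700 keV

Electron kinetic energy:
K_e = E - E' = 137.3000 - 131.2700 = 6.0300 keV

(Intermediate values are shown rounded; full precision is carried through to the final answer.)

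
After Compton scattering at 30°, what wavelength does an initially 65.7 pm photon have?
66.0251 pm

Using the Compton formula: λ' = λ + λ_C(1 − cos θ)

For θ = 30°, cos θ = √3/2 (exact) ≈ 0.8660, so:
1 − cos 30° = 1 − (√3/2) ≈ 0.1340

Δλ = λ_C × 0.1340 = 2.4263 × 0.1340 = 0.3251 pm

λ' = 65.7 + 0.3251 = 66.0251 pm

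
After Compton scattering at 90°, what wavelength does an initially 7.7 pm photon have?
10.1263 pm

Using the Compton formula: λ' = λ + λ_C(1 − cos θ)

For θ = 90°, cos θ = 0 (exact) = 0.0000, so:
1 − cos 90° = 1 − (0) = 1.0000

Δλ = λ_C × 1.0000 = 2.4263 × 1.0000 = 2.4263 pm

λ' = 7.7 + 2.4263 = 10.1263 pm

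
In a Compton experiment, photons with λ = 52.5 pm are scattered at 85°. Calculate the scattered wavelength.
54.7148 pm

Using the Compton scattering formula:
λ' = λ + Δλ = λ + λ_C(1 - cos θ)

Given:
- Initial wavelength λ = 52.5 pm
- Scattering angle θ = 85°
- Compton wavelength λ_C ≈ 2.4263 pm

Calculate the shift:
Δλ = 2.4263 × (1 - cos(85°))
Δλ = 2.4263 × 0.9128
Δλ = 2.2148 pm

Final wavelength:
λ' = 52.5 + 2.2148 = 54.7148 pm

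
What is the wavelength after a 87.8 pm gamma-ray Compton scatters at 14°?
87.8721 pm

Using the Compton scattering formula:
λ' = λ + Δλ = λ + λ_C(1 - cos θ)

Given:
- Initial wavelength λ = 87.8 pm
- Scattering angle θ = 14°
- Compton wavelength λ_C ≈ 2.4263 pm

Calculate the shift:
Δλ = 2.4263 × (1 - cos(14°))
Δλ = 2.4263 × 0.0297
Δλ = 0.0721 pm

Final wavelength:
λ' = 87.8 + 0.0721 = 87.8721 pm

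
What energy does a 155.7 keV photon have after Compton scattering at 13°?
154.4935 keV

First convert energy to wavelength:
λ = hc/E, with hc ≈ 1239.842 keV·pm (i.e. 1239.842 eV·nm)

For E = 155.7 keV = 155700 eV:
λ = 1239.842 keV·pm / 155.7 keV
λ = 7.9630 pm

Calculate the Compton shift:
Δλ = λ_C(1 - cos(13°)) = 2.4263 × 0.0256
Δλ = 0.0622 pm

Final wavelength:
λ' = 7.9630 + 0.0622 = 8.0252 pm

Final energy:
E' = hc/λ' = 1239.842 / 8.0252 = 154.4935 keV

(Intermediate values are shown rounded; full precision is carried through to the final answer.)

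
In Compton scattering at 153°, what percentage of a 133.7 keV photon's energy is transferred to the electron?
0.3310 (or 33.10%)

Calculate initial and final photon energies:

Initial: E₀ = 133.7 keV → λ₀ = 9.2733 pm
Compton shift: Δλ = 4.5882 pm
Final wavelength: λ' = 13.8615 pm
Final energy: E' = 89.4451 keV

Fractional energy loss:
(E₀ - E')/E₀ = (133.7000 - 89.4451)/133.7000
= 44.2549/133.7000
= 0.3310
= 33.10%

(Intermediate values are shown rounded; full precision is carried through to the final answer.)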